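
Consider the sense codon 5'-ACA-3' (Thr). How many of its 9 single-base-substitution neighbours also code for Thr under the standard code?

Position 1: none → 0 synonymous.
Position 2: none → 0 synonymous.
Position 3: ACU, ACC, ACG → 3 synonymous.
Total: 0 + 0 + 3 = 3.

3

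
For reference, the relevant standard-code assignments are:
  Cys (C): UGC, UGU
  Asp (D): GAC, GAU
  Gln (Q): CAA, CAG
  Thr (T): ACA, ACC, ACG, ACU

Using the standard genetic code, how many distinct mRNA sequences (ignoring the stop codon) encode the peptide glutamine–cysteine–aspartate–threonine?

Gln: 2 codons.
Cys: 2 codons.
Asp: 2 codons.
Thr: 4 codons.
2 × 2 × 2 × 4 = 32.

32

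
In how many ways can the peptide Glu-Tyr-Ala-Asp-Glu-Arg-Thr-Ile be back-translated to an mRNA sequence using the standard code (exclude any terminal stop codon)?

Glu: 2 codons.
Tyr: 2 codons.
Ala: 4 codons.
Asp: 2 codons.
Glu: 2 codons.
Arg: 6 codons.
Thr: 4 codons.
Ile: 3 codons.
2 × 2 × 4 × 2 × 2 × 6 × 4 × 3 = 4608.

4608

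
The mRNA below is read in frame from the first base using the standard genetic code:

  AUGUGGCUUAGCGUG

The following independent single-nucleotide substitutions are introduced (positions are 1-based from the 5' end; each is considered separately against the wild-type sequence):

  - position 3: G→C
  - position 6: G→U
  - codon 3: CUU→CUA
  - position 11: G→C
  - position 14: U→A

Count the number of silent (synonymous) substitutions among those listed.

1

Codon 1: AUG (Met) → AUC (Ile) — missense.
Codon 2: UGG (Trp) → UGU (Cys) — missense.
Codon 3: CUU (Leu) → CUA (Leu) — synonymous.
Codon 4: AGC (Ser) → ACC (Thr) — missense.
Codon 5: GUG (Val) → GAG (Glu) — missense.
Synonymous: 1 of 5.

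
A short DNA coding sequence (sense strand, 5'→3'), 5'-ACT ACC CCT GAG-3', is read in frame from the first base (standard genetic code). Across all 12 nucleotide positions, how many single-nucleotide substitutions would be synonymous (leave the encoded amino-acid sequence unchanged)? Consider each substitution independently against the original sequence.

Codon 1 (ACT, Thr): 3 synonymous substitutions.
Codon 2 (ACC, Thr): 3 synonymous substitutions.
Codon 3 (CCT, Pro): 3 synonymous substitutions.
Codon 4 (GAG, Glu): 1 synonymous substitution.
Total: 3 + 3 + 3 + 1 = 10.

10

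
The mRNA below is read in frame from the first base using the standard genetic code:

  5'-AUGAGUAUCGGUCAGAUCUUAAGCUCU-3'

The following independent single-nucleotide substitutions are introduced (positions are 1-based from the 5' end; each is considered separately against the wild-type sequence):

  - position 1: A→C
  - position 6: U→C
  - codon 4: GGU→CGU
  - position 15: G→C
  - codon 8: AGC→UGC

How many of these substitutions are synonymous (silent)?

Codon 1: AUG (Met) → CUG (Leu) — missense.
Codon 2: AGU (Ser) → AGC (Ser) — synonymous.
Codon 4: GGU (Gly) → CGU (Arg) — missense.
Codon 5: CAG (Gln) → CAC (His) — missense.
Codon 8: AGC (Ser) → UGC (Cys) — missense.
Synonymous: 1 of 5.

1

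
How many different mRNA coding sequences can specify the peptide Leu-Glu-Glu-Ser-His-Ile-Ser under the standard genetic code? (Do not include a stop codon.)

5184

Leu: 6 codons.
Glu: 2 codons.
Glu: 2 codons.
Ser: 6 codons.
His: 2 codons.
Ile: 3 codons.
Ser: 6 codons.
6 × 2 × 2 × 6 × 2 × 3 × 6 = 5184.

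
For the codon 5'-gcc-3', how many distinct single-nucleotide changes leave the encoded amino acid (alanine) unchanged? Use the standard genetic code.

Position 1: none → 0 synonymous.
Position 2: none → 0 synonymous.
Position 3: GCU, GCA, GCG → 3 synonymous.
Total: 0 + 0 + 3 = 3.

3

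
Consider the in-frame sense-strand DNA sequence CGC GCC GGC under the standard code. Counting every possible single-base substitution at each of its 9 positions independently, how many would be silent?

Codon 1 (CGC, Arg): 3 synonymous substitutions.
Codon 2 (GCC, Ala): 3 synonymous substitutions.
Codon 3 (GGC, Gly): 3 synonymous substitutions.
Total: 3 + 3 + 3 = 9.

9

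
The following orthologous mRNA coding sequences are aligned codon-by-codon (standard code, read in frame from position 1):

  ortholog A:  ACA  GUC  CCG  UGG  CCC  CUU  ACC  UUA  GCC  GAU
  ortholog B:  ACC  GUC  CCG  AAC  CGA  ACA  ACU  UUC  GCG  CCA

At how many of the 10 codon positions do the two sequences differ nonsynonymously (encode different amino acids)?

Codon 1: ACA Thr / ACC Thr — synonymous.
Codon 2: GUC Val / GUC Val — identical.
Codon 3: CCG Pro / CCG Pro — identical.
Codon 4: UGG Trp / AAC Asn — nonsynonymous.
Codon 5: CCC Pro / CGA Arg — nonsynonymous.
Codon 6: CUU Leu / ACA Thr — nonsynonymous.
Codon 7: ACC Thr / ACU Thr — synonymous.
Codon 8: UUA Leu / UUC Phe — nonsynonymous.
Codon 9: GCC Ala / GCG Ala — synonymous.
Codon 10: GAU Asp / CCA Pro — nonsynonymous.
Nonsynonymous differences: 5.

5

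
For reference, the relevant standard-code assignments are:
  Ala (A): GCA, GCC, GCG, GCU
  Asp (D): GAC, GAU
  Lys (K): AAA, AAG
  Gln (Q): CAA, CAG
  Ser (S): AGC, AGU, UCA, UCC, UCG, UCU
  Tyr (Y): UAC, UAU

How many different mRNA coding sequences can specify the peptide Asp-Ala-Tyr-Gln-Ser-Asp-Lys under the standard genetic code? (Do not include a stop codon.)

Asp: 2 codons.
Ala: 4 codons.
Tyr: 2 codons.
Gln: 2 codons.
Ser: 6 codons.
Asp: 2 codons.
Lys: 2 codons.
2 × 4 × 2 × 2 × 6 × 2 × 2 = 768.

768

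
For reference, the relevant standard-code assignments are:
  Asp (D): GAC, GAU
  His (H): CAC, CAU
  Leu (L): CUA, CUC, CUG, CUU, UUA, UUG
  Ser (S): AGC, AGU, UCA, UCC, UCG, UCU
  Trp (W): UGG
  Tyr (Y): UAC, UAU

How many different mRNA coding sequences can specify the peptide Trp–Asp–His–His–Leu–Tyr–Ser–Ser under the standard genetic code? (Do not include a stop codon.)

Trp: 1 codon.
Asp: 2 codons.
His: 2 codons.
His: 2 codons.
Leu: 6 codons.
Tyr: 2 codons.
Ser: 6 codons.
Ser: 6 codons.
1 × 2 × 2 × 2 × 6 × 2 × 6 × 6 = 3456.

3456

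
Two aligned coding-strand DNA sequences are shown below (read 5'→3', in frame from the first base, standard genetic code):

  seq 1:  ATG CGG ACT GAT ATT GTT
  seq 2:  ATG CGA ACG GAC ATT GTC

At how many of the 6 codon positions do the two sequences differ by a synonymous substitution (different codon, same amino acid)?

4

Codon 1: ATG Met / ATG Met — identical.
Codon 2: CGG Arg / CGA Arg — synonymous.
Codon 3: ACT Thr / ACG Thr — synonymous.
Codon 4: GAT Asp / GAC Asp — synonymous.
Codon 5: ATT Ile / ATT Ile — identical.
Codon 6: GTT Val / GTC Val — synonymous.
Synonymous differences: 4.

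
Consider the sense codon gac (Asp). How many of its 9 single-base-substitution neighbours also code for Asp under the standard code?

Position 1: none → 0 synonymous.
Position 2: none → 0 synonymous.
Position 3: GAU → 1 synonymous.
Total: 0 + 0 + 1 = 1.

1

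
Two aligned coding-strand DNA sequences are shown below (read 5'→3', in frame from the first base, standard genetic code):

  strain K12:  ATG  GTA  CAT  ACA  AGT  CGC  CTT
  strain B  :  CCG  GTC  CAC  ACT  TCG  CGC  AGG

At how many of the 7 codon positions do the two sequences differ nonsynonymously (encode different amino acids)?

2

Codon 1: ATG Met / CCG Pro — nonsynonymous.
Codon 2: GTA Val / GTC Val — synonymous.
Codon 3: CAT His / CAC His — synonymous.
Codon 4: ACA Thr / ACT Thr — synonymous.
Codon 5: AGT Ser / TCG Ser — synonymous.
Codon 6: CGC Arg / CGC Arg — identical.
Codon 7: CTT Leu / AGG Arg — nonsynonymous.
Nonsynonymous differences: 2.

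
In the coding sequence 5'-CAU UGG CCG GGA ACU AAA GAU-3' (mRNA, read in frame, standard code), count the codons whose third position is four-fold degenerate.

3

Codon 1 CAU (His): third position 2-fold.
Codon 2 UGG (Trp): third position 1-fold.
Codon 3 CCG (Pro): third position 4-fold.
Codon 4 GGA (Gly): third position 4-fold.
Codon 5 ACU (Thr): third position 4-fold.
Codon 6 AAA (Lys): third position 2-fold.
Codon 7 GAU (Asp): third position 2-fold.
Four-fold degenerate third positions: 3.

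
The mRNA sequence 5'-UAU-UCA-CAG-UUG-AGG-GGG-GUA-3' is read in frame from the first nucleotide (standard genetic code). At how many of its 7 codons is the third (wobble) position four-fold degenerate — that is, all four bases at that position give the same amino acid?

Codon 1 UAU (Tyr): third position 2-fold.
Codon 2 UCA (Ser): third position 4-fold.
Codon 3 CAG (Gln): third position 2-fold.
Codon 4 UUG (Leu): third position 2-fold.
Codon 5 AGG (Arg): third position 2-fold.
Codon 6 GGG (Gly): third position 4-fold.
Codon 7 GUA (Val): third position 4-fold.
Four-fold degenerate third positions: 3.

3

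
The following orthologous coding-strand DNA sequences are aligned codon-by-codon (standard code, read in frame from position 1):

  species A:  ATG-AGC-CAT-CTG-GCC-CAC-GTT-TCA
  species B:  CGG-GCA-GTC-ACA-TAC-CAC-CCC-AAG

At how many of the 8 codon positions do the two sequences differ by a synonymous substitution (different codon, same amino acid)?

0

Codon 1: ATG Met / CGG Arg — nonsynonymous.
Codon 2: AGC Ser / GCA Ala — nonsynonymous.
Codon 3: CAT His / GTC Val — nonsynonymous.
Codon 4: CTG Leu / ACA Thr — nonsynonymous.
Codon 5: GCC Ala / TAC Tyr — nonsynonymous.
Codon 6: CAC His / CAC His — identical.
Codon 7: GTT Val / CCC Pro — nonsynonymous.
Codon 8: TCA Ser / AAG Lys — nonsynonymous.
Synonymous differences: 0.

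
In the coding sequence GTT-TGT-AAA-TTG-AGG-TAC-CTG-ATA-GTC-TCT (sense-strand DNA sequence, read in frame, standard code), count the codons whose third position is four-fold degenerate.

Codon 1 GTT (Val): third position 4-fold.
Codon 2 TGT (Cys): third position 2-fold.
Codon 3 AAA (Lys): third position 2-fold.
Codon 4 TTG (Leu): third position 2-fold.
Codon 5 AGG (Arg): third position 2-fold.
Codon 6 TAC (Tyr): third position 2-fold.
Codon 7 CTG (Leu): third position 4-fold.
Codon 8 ATA (Ile): third position 3-fold.
Codon 9 GTC (Val): third position 4-fold.
Codon 10 TCT (Ser): third position 4-fold.
Four-fold degenerate third positions: 4.

4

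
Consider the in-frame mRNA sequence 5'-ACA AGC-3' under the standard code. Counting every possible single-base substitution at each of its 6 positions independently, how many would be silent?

Codon 1 (ACA, Thr): 3 synonymous substitutions.
Codon 2 (AGC, Ser): 1 synonymous substitution.
Total: 3 + 1 = 4.

4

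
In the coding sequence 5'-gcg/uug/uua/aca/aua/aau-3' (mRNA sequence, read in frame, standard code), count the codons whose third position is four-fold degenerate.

Codon 1 GCG (Ala): third position 4-fold.
Codon 2 UUG (Leu): third position 2-fold.
Codon 3 UUA (Leu): third position 2-fold.
Codon 4 ACA (Thr): third position 4-fold.
Codon 5 AUA (Ile): third position 3-fold.
Codon 6 AAU (Asn): third position 2-fold.
Four-fold degenerate third positions: 2.

2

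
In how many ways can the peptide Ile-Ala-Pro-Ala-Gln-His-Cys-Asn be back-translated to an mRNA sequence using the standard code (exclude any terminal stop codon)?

3072

Ile: 3 codons.
Ala: 4 codons.
Pro: 4 codons.
Ala: 4 codons.
Gln: 2 codons.
His: 2 codons.
Cys: 2 codons.
Asn: 2 codons.
3 × 4 × 4 × 4 × 2 × 2 × 2 × 2 = 3072.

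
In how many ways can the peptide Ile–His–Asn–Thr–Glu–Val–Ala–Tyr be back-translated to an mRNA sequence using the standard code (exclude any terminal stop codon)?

3072

Ile: 3 codons.
His: 2 codons.
Asn: 2 codons.
Thr: 4 codons.
Glu: 2 codons.
Val: 4 codons.
Ala: 4 codons.
Tyr: 2 codons.
3 × 2 × 2 × 4 × 2 × 4 × 4 × 2 = 3072.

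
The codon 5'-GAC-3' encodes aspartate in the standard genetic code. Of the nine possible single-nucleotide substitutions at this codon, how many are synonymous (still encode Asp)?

1

Position 1: none → 0 synonymous.
Position 2: none → 0 synonymous.
Position 3: GAU → 1 synonymous.
Total: 0 + 0 + 1 = 1.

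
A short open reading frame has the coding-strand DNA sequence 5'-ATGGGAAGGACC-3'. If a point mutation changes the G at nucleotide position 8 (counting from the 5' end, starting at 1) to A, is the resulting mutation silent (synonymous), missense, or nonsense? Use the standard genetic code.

Position 8 falls in codon 3: AGG → Arg.
After the substitution the codon is AAG → Lys.
Arg ≠ Lys, so this is a missense mutation.

missense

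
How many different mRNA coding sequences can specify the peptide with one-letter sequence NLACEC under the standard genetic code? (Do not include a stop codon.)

384

Asn: 2 codons.
Leu: 6 codons.
Ala: 4 codons.
Cys: 2 codons.
Glu: 2 codons.
Cys: 2 codons.
2 × 6 × 4 × 2 × 2 × 2 = 384.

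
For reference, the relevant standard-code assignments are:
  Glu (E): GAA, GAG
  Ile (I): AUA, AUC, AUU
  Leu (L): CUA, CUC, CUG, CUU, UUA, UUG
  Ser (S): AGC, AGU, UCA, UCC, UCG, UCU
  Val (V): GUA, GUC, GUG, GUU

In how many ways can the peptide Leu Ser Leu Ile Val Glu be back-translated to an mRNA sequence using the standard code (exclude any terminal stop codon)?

5184

Leu: 6 codons.
Ser: 6 codons.
Leu: 6 codons.
Ile: 3 codons.
Val: 4 codons.
Glu: 2 codons.
6 × 6 × 6 × 3 × 4 × 2 = 5184.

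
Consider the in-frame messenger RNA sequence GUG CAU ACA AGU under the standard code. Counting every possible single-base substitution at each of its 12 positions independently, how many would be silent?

8

Codon 1 (GUG, Val): 3 synonymous substitutions.
Codon 2 (CAU, His): 1 synonymous substitution.
Codon 3 (ACA, Thr): 3 synonymous substitutions.
Codon 4 (AGU, Ser): 1 synonymous substitution.
Total: 3 + 1 + 3 + 1 = 8.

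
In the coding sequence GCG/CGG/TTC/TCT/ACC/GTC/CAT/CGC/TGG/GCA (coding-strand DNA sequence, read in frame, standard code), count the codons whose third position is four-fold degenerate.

Codon 1 GCG (Ala): third position 4-fold.
Codon 2 CGG (Arg): third position 4-fold.
Codon 3 TTC (Phe): third position 2-fold.
Codon 4 TCT (Ser): third position 4-fold.
Codon 5 ACC (Thr): third position 4-fold.
Codon 6 GTC (Val): third position 4-fold.
Codon 7 CAT (His): third position 2-fold.
Codon 8 CGC (Arg): third position 4-fold.
Codon 9 TGG (Trp): third position 1-fold.
Codon 10 GCA (Ala): third position 4-fold.
Four-fold degenerate third positions: 7.

7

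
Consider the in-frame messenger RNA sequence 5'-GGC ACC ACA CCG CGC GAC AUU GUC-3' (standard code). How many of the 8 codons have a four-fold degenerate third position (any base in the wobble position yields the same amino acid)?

Codon 1 GGC (Gly): third position 4-fold.
Codon 2 ACC (Thr): third position 4-fold.
Codon 3 ACA (Thr): third position 4-fold.
Codon 4 CCG (Pro): third position 4-fold.
Codon 5 CGC (Arg): third position 4-fold.
Codon 6 GAC (Asp): third position 2-fold.
Codon 7 AUU (Ile): third position 3-fold.
Codon 8 GUC (Val): third position 4-fold.
Four-fold degenerate third positions: 6.

6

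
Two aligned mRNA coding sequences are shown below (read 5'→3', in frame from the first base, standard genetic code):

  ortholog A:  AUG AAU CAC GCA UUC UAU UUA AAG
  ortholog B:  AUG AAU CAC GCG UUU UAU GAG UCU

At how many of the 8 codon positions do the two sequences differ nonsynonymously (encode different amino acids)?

2

Codon 1: AUG Met / AUG Met — identical.
Codon 2: AAU Asn / AAU Asn — identical.
Codon 3: CAC His / CAC His — identical.
Codon 4: GCA Ala / GCG Ala — synonymous.
Codon 5: UUC Phe / UUU Phe — synonymous.
Codon 6: UAU Tyr / UAU Tyr — identical.
Codon 7: UUA Leu / GAG Glu — nonsynonymous.
Codon 8: AAG Lys / UCU Ser — nonsynonymous.
Nonsynonymous differences: 2.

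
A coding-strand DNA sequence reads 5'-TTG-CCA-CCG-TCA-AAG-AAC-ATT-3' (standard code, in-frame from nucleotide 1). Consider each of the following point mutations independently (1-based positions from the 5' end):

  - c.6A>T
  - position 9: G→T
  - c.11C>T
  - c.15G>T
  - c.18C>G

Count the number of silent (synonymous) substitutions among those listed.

2

Codon 2: CCA (Pro) → CCT (Pro) — synonymous.
Codon 3: CCG (Pro) → CCT (Pro) — synonymous.
Codon 4: TCA (Ser) → TTA (Leu) — missense.
Codon 5: AAG (Lys) → AAT (Asn) — missense.
Codon 6: AAC (Asn) → AAG (Lys) — missense.
Synonymous: 2 of 5.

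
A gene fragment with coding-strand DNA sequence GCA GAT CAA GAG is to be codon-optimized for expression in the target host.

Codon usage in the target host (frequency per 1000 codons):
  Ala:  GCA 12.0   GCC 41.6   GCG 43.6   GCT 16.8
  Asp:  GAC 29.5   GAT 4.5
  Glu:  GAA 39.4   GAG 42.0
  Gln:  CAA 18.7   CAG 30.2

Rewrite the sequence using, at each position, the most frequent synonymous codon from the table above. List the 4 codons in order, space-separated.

Codon 1 (Ala): best is GCG at 43.6.
Codon 2 (Asp): best is GAC at 29.5.
Codon 3 (Gln): best is CAG at 30.2.
Codon 4 (Glu): best is GAG at 42.0.

GCG GAC CAG GAG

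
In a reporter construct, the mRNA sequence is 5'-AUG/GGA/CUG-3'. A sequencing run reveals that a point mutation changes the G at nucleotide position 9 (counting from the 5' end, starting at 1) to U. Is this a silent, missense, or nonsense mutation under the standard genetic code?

Position 9 falls in codon 3: CUG → Leu.
After the substitution the codon is CUU → Leu.
Both encode Leu, so the change is synonymous.

silent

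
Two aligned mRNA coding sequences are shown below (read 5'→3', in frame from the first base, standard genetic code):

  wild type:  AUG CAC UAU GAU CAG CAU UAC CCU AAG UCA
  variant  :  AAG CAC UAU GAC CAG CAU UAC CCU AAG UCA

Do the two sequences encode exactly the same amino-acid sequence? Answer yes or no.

no

Codon 1: AUG Met / AAG Lys — nonsynonymous.
Codon 2: CAC His / CAC His — identical.
Codon 3: UAU Tyr / UAU Tyr — identical.
Codon 4: GAU Asp / GAC Asp — synonymous.
Codon 5: CAG Gln / CAG Gln — identical.
Codon 6: CAU His / CAU His — identical.
Codon 7: UAC Tyr / UAC Tyr — identical.
Codon 8: CCU Pro / CCU Pro — identical.
Codon 9: AAG Lys / AAG Lys — identical.
Codon 10: UCA Ser / UCA Ser — identical.
Nonsynonymous differences: 1 → different protein.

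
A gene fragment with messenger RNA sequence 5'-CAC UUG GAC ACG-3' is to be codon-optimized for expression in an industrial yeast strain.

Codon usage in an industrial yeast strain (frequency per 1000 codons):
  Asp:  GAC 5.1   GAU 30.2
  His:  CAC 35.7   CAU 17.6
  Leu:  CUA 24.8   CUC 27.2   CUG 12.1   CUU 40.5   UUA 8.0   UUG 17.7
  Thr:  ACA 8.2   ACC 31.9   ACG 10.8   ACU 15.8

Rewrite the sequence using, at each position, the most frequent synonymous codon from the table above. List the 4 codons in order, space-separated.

Codon 1 (His): best is CAC at 35.7.
Codon 2 (Leu): best is CUU at 40.5.
Codon 3 (Asp): best is GAU at 30.2.
Codon 4 (Thr): best is ACC at 31.9.

CAC CUU GAU ACC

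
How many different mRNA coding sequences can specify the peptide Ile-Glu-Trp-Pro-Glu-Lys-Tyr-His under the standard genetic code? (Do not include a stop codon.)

Ile: 3 codons.
Glu: 2 codons.
Trp: 1 codon.
Pro: 4 codons.
Glu: 2 codons.
Lys: 2 codons.
Tyr: 2 codons.
His: 2 codons.
3 × 2 × 1 × 4 × 2 × 2 × 2 × 2 = 384.

384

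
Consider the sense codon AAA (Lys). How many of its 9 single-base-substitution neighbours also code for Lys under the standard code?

Position 1: none → 0 synonymous.
Position 2: none → 0 synonymous.
Position 3: AAG → 1 synonymous.
Total: 0 + 0 + 1 = 1.

1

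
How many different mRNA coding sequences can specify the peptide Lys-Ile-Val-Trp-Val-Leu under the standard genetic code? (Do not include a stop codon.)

Lys: 2 codons.
Ile: 3 codons.
Val: 4 codons.
Trp: 1 codon.
Val: 4 codons.
Leu: 6 codons.
2 × 3 × 4 × 1 × 4 × 6 = 576.

576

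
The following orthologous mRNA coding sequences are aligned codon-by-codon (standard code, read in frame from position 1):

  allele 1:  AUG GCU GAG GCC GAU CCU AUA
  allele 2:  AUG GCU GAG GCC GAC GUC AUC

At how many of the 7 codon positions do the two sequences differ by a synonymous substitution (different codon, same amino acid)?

Codon 1: AUG Met / AUG Met — identical.
Codon 2: GCU Ala / GCU Ala — identical.
Codon 3: GAG Glu / GAG Glu — identical.
Codon 4: GCC Ala / GCC Ala — identical.
Codon 5: GAU Asp / GAC Asp — synonymous.
Codon 6: CCU Pro / GUC Val — nonsynonymous.
Codon 7: AUA Ile / AUC Ile — synonymous.
Synonymous differences: 2.

2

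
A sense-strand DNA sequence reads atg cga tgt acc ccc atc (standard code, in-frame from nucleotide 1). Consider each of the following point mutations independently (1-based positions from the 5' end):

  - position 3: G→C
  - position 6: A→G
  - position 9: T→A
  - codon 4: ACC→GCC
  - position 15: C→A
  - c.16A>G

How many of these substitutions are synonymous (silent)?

Codon 1: ATG (Met) → ATC (Ile) — missense.
Codon 2: CGA (Arg) → CGG (Arg) — synonymous.
Codon 3: TGT (Cys) → TGA (Stop) — nonsense.
Codon 4: ACC (Thr) → GCC (Ala) — missense.
Codon 5: CCC (Pro) → CCA (Pro) — synonymous.
Codon 6: ATC (Ile) → GTC (Val) — missense.
Synonymous: 2 of 6.

2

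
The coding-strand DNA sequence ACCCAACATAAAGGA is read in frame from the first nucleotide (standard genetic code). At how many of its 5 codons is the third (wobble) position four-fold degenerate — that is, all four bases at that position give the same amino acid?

Codon 1 ACC (Thr): third position 4-fold.
Codon 2 CAA (Gln): third position 2-fold.
Codon 3 CAT (His): third position 2-fold.
Codon 4 AAA (Lys): third position 2-fold.
Codon 5 GGA (Gly): third position 4-fold.
Four-fold degenerate third positions: 2.

2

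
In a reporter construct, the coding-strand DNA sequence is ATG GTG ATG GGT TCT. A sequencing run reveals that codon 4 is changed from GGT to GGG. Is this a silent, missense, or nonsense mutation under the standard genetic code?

silent

Position 12 falls in codon 4: GGT → Gly.
After the substitution the codon is GGG → Gly.
Both encode Gly, so the change is synonymous.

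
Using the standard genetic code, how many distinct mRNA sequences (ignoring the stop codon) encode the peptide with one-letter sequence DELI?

72

Asp: 2 codons.
Glu: 2 codons.
Leu: 6 codons.
Ile: 3 codons.
2 × 2 × 6 × 3 = 72.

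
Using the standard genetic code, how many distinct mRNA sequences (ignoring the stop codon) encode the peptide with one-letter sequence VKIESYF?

1152

Val: 4 codons.
Lys: 2 codons.
Ile: 3 codons.
Glu: 2 codons.
Ser: 6 codons.
Tyr: 2 codons.
Phe: 2 codons.
4 × 2 × 3 × 2 × 6 × 2 × 2 = 1152.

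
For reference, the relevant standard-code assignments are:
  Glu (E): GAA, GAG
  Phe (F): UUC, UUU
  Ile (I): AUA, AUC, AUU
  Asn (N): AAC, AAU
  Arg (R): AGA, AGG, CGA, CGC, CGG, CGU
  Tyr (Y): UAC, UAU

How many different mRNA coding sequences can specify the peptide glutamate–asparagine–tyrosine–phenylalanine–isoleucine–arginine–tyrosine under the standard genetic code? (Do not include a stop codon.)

Glu: 2 codons.
Asn: 2 codons.
Tyr: 2 codons.
Phe: 2 codons.
Ile: 3 codons.
Arg: 6 codons.
Tyr: 2 codons.
2 × 2 × 2 × 2 × 3 × 6 × 2 = 576.

576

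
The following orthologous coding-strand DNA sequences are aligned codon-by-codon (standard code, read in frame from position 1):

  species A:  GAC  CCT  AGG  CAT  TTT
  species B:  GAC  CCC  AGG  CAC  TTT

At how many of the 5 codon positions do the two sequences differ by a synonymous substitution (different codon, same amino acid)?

Codon 1: GAC Asp / GAC Asp — identical.
Codon 2: CCT Pro / CCC Pro — synonymous.
Codon 3: AGG Arg / AGG Arg — identical.
Codon 4: CAT His / CAC His — synonymous.
Codon 5: TTT Phe / TTT Phe — identical.
Synonymous differences: 2.

2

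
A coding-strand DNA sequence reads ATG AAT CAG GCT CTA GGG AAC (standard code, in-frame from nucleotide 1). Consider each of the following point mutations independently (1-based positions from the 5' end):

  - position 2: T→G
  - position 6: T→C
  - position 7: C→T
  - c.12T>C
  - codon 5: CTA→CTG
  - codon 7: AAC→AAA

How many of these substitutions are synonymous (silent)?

Codon 1: ATG (Met) → AGG (Arg) — missense.
Codon 2: AAT (Asn) → AAC (Asn) — synonymous.
Codon 3: CAG (Gln) → TAG (Stop) — nonsense.
Codon 4: GCT (Ala) → GCC (Ala) — synonymous.
Codon 5: CTA (Leu) → CTG (Leu) — synonymous.
Codon 7: AAC (Asn) → AAA (Lys) — missense.
Synonymous: 3 of 6.

3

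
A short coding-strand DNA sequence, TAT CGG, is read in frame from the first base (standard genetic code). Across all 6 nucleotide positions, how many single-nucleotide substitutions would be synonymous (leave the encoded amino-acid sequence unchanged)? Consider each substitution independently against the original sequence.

Codon 1 (TAT, Tyr): 1 synonymous substitution.
Codon 2 (CGG, Arg): 4 synonymous substitutions.
Total: 1 + 4 = 5.

5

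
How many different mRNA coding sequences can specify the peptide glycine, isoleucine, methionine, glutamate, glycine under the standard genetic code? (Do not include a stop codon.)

Gly: 4 codons.
Ile: 3 codons.
Met: 1 codon.
Glu: 2 codons.
Gly: 4 codons.
4 × 3 × 1 × 2 × 4 = 96.

96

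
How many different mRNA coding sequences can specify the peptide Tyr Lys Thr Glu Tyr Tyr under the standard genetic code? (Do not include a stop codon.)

Tyr: 2 codons.
Lys: 2 codons.
Thr: 4 codons.
Glu: 2 codons.
Tyr: 2 codons.
Tyr: 2 codons.
2 × 2 × 4 × 2 × 2 × 2 = 128.

128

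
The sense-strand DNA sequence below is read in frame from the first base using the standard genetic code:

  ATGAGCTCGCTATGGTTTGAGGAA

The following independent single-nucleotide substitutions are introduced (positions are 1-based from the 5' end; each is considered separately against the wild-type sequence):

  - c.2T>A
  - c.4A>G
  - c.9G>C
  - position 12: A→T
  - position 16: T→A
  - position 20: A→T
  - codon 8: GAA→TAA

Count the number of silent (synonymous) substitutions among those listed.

2

Codon 1: ATG (Met) → AAG (Lys) — missense.
Codon 2: AGC (Ser) → GGC (Gly) — missense.
Codon 3: TCG (Ser) → TCC (Ser) — synonymous.
Codon 4: CTA (Leu) → CTT (Leu) — synonymous.
Codon 6: TTT (Phe) → ATT (Ile) — missense.
Codon 7: GAG (Glu) → GTG (Val) — missense.
Codon 8: GAA (Glu) → TAA (Stop) — nonsense.
Synonymous: 2 of 7.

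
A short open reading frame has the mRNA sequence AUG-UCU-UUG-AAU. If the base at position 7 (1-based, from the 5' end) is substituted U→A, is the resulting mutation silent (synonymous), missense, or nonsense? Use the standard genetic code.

missense

Position 7 falls in codon 3: UUG → Leu.
After the substitution the codon is AUG → Met.
Leu ≠ Met, so this is a missense mutation.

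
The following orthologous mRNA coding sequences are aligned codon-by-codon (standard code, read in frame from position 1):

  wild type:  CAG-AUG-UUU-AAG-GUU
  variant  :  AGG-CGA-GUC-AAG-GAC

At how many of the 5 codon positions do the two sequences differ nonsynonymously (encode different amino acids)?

4

Codon 1: CAG Gln / AGG Arg — nonsynonymous.
Codon 2: AUG Met / CGA Arg — nonsynonymous.
Codon 3: UUU Phe / GUC Val — nonsynonymous.
Codon 4: AAG Lys / AAG Lys — identical.
Codon 5: GUU Val / GAC Asp — nonsynonymous.
Nonsynonymous differences: 4.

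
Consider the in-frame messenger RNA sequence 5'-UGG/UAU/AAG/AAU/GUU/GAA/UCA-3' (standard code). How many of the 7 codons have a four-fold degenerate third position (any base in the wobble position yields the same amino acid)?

Codon 1 UGG (Trp): third position 1-fold.
Codon 2 UAU (Tyr): third position 2-fold.
Codon 3 AAG (Lys): third position 2-fold.
Codon 4 AAU (Asn): third position 2-fold.
Codon 5 GUU (Val): third position 4-fold.
Codon 6 GAA (Glu): third position 2-fold.
Codon 7 UCA (Ser): third position 4-fold.
Four-fold degenerate third positions: 2.

2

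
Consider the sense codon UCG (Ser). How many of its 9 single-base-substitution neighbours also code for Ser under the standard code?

Position 1: none → 0 synonymous.
Position 2: none → 0 synonymous.
Position 3: UCU, UCC, UCA → 3 synonymous.
Total: 0 + 0 + 3 = 3.

3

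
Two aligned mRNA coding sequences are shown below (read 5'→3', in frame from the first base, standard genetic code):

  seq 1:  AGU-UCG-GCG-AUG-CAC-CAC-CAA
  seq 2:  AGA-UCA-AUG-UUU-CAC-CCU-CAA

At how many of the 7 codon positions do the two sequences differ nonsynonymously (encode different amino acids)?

Codon 1: AGU Ser / AGA Arg — nonsynonymous.
Codon 2: UCG Ser / UCA Ser — synonymous.
Codon 3: GCG Ala / AUG Met — nonsynonymous.
Codon 4: AUG Met / UUU Phe — nonsynonymous.
Codon 5: CAC His / CAC His — identical.
Codon 6: CAC His / CCU Pro — nonsynonymous.
Codon 7: CAA Gln / CAA Gln — identical.
Nonsynonymous differences: 4.

4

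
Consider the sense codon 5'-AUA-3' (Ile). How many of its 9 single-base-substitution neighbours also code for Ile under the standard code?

Position 1: none → 0 synonymous.
Position 2: none → 0 synonymous.
Position 3: AUU, AUC → 2 synonymous.
Total: 0 + 0 + 2 = 2.

2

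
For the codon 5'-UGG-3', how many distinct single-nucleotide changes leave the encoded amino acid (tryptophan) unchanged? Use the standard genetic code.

0

Position 1: none → 0 synonymous.
Position 2: none → 0 synonymous.
Position 3: none → 0 synonymous.
Total: 0 + 0 + 0 = 0.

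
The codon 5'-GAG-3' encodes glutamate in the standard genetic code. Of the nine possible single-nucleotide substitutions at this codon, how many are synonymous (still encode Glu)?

1

Position 1: none → 0 synonymous.
Position 2: none → 0 synonymous.
Position 3: GAA → 1 synonymous.
Total: 0 + 0 + 1 = 1.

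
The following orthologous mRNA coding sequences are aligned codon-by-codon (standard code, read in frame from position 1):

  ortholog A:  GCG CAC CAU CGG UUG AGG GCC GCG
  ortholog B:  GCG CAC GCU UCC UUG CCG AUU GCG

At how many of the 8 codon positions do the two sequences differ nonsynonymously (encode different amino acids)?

4

Codon 1: GCG Ala / GCG Ala — identical.
Codon 2: CAC His / CAC His — identical.
Codon 3: CAU His / GCU Ala — nonsynonymous.
Codon 4: CGG Arg / UCC Ser — nonsynonymous.
Codon 5: UUG Leu / UUG Leu — identical.
Codon 6: AGG Arg / CCG Pro — nonsynonymous.
Codon 7: GCC Ala / AUU Ile — nonsynonymous.
Codon 8: GCG Ala / GCG Ala — identical.
Nonsynonymous differences: 4.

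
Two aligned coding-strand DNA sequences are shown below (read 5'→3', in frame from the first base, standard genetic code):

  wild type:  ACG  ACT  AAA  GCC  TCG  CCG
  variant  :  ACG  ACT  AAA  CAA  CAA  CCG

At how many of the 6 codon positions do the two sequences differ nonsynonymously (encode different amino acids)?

2

Codon 1: ACG Thr / ACG Thr — identical.
Codon 2: ACT Thr / ACT Thr — identical.
Codon 3: AAA Lys / AAA Lys — identical.
Codon 4: GCC Ala / CAA Gln — nonsynonymous.
Codon 5: TCG Ser / CAA Gln — nonsynonymous.
Codon 6: CCG Pro / CCG Pro — identical.
Nonsynonymous differences: 2.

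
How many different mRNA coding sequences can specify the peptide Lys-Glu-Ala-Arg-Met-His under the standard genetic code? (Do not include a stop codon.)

192

Lys: 2 codons.
Glu: 2 codons.
Ala: 4 codons.
Arg: 6 codons.
Met: 1 codon.
His: 2 codons.
2 × 2 × 4 × 6 × 1 × 2 = 192.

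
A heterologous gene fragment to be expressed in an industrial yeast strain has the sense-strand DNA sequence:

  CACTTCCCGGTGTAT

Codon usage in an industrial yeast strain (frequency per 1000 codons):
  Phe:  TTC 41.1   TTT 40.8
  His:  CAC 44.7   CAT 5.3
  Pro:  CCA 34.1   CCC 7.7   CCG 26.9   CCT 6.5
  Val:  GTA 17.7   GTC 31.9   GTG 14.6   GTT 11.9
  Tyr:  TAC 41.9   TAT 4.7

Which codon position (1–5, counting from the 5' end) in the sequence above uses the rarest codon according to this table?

5

Codon 1 CAC (His): 44.7 per 1000.
Codon 2 TTC (Phe): 41.1 per 1000.
Codon 3 CCG (Pro): 26.9 per 1000.
Codon 4 GTG (Val): 14.6 per 1000.
Codon 5 TAT (Tyr): 4.7 per 1000.
Lowest frequency is 4.7 at codon 5.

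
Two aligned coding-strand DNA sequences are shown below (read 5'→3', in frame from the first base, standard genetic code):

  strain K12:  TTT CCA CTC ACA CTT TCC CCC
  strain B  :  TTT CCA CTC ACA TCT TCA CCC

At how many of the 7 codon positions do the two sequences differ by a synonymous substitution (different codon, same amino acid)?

Codon 1: TTT Phe / TTT Phe — identical.
Codon 2: CCA Pro / CCA Pro — identical.
Codon 3: CTC Leu / CTC Leu — identical.
Codon 4: ACA Thr / ACA Thr — identical.
Codon 5: CTT Leu / TCT Ser — nonsynonymous.
Codon 6: TCC Ser / TCA Ser — synonymous.
Codon 7: CCC Pro / CCC Pro — identical.
Synonymous differences: 1.

1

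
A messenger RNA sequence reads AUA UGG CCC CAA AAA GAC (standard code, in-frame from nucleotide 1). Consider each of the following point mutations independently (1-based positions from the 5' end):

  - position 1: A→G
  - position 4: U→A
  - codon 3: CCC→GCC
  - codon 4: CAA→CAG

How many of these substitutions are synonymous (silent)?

1

Codon 1: AUA (Ile) → GUA (Val) — missense.
Codon 2: UGG (Trp) → AGG (Arg) — missense.
Codon 3: CCC (Pro) → GCC (Ala) — missense.
Codon 4: CAA (Gln) → CAG (Gln) — synonymous.
Synonymous: 1 of 4.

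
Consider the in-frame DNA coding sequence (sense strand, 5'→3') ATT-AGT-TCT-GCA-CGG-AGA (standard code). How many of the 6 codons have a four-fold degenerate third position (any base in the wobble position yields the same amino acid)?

3

Codon 1 ATT (Ile): third position 3-fold.
Codon 2 AGT (Ser): third position 2-fold.
Codon 3 TCT (Ser): third position 4-fold.
Codon 4 GCA (Ala): third position 4-fold.
Codon 5 CGG (Arg): third position 4-fold.
Codon 6 AGA (Arg): third position 2-fold.
Four-fold degenerate third positions: 3.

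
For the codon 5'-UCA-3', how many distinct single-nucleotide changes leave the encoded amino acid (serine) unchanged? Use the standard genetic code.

Position 1: none → 0 synonymous.
Position 2: none → 0 synonymous.
Position 3: UCU, UCC, UCG → 3 synonymous.
Total: 0 + 0 + 3 = 3.

3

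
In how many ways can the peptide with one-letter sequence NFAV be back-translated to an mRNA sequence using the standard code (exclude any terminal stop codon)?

Asn: 2 codons.
Phe: 2 codons.
Ala: 4 codons.
Val: 4 codons.
2 × 2 × 4 × 4 = 64.

64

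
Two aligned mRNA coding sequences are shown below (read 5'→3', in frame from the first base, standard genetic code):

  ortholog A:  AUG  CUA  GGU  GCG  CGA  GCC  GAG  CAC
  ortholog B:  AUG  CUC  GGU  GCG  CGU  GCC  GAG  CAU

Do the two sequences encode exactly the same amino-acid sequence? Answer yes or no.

Codon 1: AUG Met / AUG Met — identical.
Codon 2: CUA Leu / CUC Leu — synonymous.
Codon 3: GGU Gly / GGU Gly — identical.
Codon 4: GCG Ala / GCG Ala — identical.
Codon 5: CGA Arg / CGU Arg — synonymous.
Codon 6: GCC Ala / GCC Ala — identical.
Codon 7: GAG Glu / GAG Glu — identical.
Codon 8: CAC His / CAU His — synonymous.
Nonsynonymous differences: 0 → same protein.

yes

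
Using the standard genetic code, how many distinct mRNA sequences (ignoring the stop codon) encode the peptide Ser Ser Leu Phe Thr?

Ser: 6 codons.
Ser: 6 codons.
Leu: 6 codons.
Phe: 2 codons.
Thr: 4 codons.
6 × 6 × 6 × 2 × 4 = 1728.

1728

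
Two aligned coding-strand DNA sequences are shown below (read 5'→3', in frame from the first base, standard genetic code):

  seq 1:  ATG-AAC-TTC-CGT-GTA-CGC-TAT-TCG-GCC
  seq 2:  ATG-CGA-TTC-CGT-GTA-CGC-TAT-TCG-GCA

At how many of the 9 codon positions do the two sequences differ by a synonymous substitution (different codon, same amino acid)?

Codon 1: ATG Met / ATG Met — identical.
Codon 2: AAC Asn / CGA Arg — nonsynonymous.
Codon 3: TTC Phe / TTC Phe — identical.
Codon 4: CGT Arg / CGT Arg — identical.
Codon 5: GTA Val / GTA Val — identical.
Codon 6: CGC Arg / CGC Arg — identical.
Codon 7: TAT Tyr / TAT Tyr — identical.
Codon 8: TCG Ser / TCG Ser — identical.
Codon 9: GCC Ala / GCA Ala — synonymous.
Synonymous differences: 1.

1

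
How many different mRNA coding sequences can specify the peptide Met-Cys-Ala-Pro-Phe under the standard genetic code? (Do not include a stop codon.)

Met: 1 codon.
Cys: 2 codons.
Ala: 4 codons.
Pro: 4 codons.
Phe: 2 codons.
1 × 2 × 4 × 4 × 2 = 64.

64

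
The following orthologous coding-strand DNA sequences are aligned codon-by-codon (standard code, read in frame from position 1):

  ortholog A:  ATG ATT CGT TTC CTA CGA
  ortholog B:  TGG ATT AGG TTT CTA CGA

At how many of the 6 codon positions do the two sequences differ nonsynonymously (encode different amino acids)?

1

Codon 1: ATG Met / TGG Trp — nonsynonymous.
Codon 2: ATT Ile / ATT Ile — identical.
Codon 3: CGT Arg / AGG Arg — synonymous.
Codon 4: TTC Phe / TTT Phe — synonymous.
Codon 5: CTA Leu / CTA Leu — identical.
Codon 6: CGA Arg / CGA Arg — identical.
Nonsynonymous differences: 1.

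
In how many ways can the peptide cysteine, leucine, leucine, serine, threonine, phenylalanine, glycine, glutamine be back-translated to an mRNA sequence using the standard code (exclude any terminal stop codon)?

Cys: 2 codons.
Leu: 6 codons.
Leu: 6 codons.
Ser: 6 codons.
Thr: 4 codons.
Phe: 2 codons.
Gly: 4 codons.
Gln: 2 codons.
2 × 6 × 6 × 6 × 4 × 2 × 4 × 2 = 27648.

27648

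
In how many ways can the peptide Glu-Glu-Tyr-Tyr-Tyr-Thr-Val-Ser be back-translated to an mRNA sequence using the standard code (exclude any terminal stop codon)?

Glu: 2 codons.
Glu: 2 codons.
Tyr: 2 codons.
Tyr: 2 codons.
Tyr: 2 codons.
Thr: 4 codons.
Val: 4 codons.
Ser: 6 codons.
2 × 2 × 2 × 2 × 2 × 4 × 4 × 6 = 3072.

3072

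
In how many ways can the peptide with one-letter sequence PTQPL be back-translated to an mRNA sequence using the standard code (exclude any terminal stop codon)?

768

Pro: 4 codons.
Thr: 4 codons.
Gln: 2 codons.
Pro: 4 codons.
Leu: 6 codons.
4 × 4 × 2 × 4 × 6 = 768.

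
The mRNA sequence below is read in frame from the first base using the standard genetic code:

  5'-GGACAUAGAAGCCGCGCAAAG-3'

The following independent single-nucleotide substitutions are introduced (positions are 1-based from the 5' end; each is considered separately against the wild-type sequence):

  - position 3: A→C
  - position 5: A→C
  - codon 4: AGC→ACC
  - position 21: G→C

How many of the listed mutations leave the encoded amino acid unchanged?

Codon 1: GGA (Gly) → GGC (Gly) — synonymous.
Codon 2: CAU (His) → CCU (Pro) — missense.
Codon 4: AGC (Ser) → ACC (Thr) — missense.
Codon 7: AAG (Lys) → AAC (Asn) — missense.
Synonymous: 1 of 4.

1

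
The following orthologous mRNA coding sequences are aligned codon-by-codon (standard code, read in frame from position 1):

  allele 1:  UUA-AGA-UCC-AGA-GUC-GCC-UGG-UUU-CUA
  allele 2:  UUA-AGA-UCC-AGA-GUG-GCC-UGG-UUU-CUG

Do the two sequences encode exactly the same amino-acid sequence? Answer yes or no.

yes

Codon 1: UUA Leu / UUA Leu — identical.
Codon 2: AGA Arg / AGA Arg — identical.
Codon 3: UCC Ser / UCC Ser — identical.
Codon 4: AGA Arg / AGA Arg — identical.
Codon 5: GUC Val / GUG Val — synonymous.
Codon 6: GCC Ala / GCC Ala — identical.
Codon 7: UGG Trp / UGG Trp — identical.
Codon 8: UUU Phe / UUU Phe — identical.
Codon 9: CUA Leu / CUG Leu — synonymous.
Nonsynonymous differences: 0 → same protein.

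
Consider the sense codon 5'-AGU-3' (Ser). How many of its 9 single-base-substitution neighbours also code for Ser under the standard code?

1

Position 1: none → 0 synonymous.
Position 2: none → 0 synonymous.
Position 3: AGC → 1 synonymous.
Total: 0 + 0 + 1 = 1.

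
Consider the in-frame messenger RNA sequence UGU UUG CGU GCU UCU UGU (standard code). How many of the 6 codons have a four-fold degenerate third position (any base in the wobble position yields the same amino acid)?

3

Codon 1 UGU (Cys): third position 2-fold.
Codon 2 UUG (Leu): third position 2-fold.
Codon 3 CGU (Arg): third position 4-fold.
Codon 4 GCU (Ala): third position 4-fold.
Codon 5 UCU (Ser): third position 4-fold.
Codon 6 UGU (Cys): third position 2-fold.
Four-fold degenerate third positions: 3.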